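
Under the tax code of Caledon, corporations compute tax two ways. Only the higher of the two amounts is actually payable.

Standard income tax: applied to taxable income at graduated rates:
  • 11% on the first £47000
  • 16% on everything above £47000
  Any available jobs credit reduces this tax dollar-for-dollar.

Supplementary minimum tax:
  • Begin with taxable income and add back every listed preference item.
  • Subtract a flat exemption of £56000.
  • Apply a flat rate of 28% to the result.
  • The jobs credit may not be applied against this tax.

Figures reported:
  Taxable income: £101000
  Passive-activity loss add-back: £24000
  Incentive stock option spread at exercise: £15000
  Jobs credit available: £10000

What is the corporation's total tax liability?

Standard income tax:
  £47000 × 11% = £5170
  £54000 × 16% = £8640
  → £13810
  Less jobs credit £10000 → £3810

Supplementary minimum tax:
  Adjusted income: £101000 + £24000 + £15000 = £140000
  Less exemption £56000 → base £84000
  £84000 × 28% = £23520

£23520 > £3810, so the supplementary minimum tax is the binding amount.

£23520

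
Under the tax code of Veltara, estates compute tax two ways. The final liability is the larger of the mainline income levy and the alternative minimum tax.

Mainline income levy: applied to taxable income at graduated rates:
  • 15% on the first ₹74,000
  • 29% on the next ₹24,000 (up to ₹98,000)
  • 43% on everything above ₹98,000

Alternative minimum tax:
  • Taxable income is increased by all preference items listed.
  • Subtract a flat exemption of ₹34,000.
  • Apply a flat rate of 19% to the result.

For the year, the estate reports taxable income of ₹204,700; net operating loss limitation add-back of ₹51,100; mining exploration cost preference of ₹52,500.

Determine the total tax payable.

Mainline income levy:
  ₹74,000 × 15% = ₹11,100
  ₹24,000 × 29% = ₹6,960
  ₹106,700 × 43% = ₹45,881
  → ₹63,941

Alternative minimum tax:
  Adjusted income: ₹204,700 + ₹51,100 + ₹52,500 = ₹308,300
  Less exemption ₹34,000 → base ₹274,300
  ₹274,300 × 19% = ₹52,117

₹63,941 > ₹52,117, so the mainline income levy governs.

₹63,941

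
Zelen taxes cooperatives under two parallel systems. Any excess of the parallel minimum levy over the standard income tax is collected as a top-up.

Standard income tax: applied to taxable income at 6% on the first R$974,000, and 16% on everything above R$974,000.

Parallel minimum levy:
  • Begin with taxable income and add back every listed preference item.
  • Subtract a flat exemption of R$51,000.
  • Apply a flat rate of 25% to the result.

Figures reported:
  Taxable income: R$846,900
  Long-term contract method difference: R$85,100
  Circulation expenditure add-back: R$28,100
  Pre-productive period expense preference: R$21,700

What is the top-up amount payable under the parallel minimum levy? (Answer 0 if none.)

R$181,886

Standard income tax:
  R$846,900 × 6% = R$50,814

Parallel minimum levy:
  Adjusted income: R$846,900 + R$85,100 + R$28,100 + R$21,700 = R$981,800
  Less exemption R$51,000 → base R$930,800
  R$930,800 × 25% = R$232,700

Excess of parallel minimum levy over standard income tax: R$232,700 − R$50,814 = R$181,886.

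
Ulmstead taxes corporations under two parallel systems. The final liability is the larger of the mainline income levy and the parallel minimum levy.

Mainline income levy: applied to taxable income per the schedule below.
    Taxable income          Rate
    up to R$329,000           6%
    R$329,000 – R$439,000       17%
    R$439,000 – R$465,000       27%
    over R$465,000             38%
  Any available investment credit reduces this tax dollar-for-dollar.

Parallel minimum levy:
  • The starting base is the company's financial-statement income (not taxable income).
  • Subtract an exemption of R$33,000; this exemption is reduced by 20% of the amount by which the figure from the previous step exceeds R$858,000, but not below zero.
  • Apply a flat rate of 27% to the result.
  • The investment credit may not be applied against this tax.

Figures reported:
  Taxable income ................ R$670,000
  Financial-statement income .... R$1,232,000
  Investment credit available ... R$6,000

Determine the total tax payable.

Mainline income levy:
  R$329,000 × 6% = R$19,740
  R$110,000 × 17% = R$18,700
  R$26,000 × 27% = R$7,020
  R$205,000 × 38% = R$77,900
  → R$123,360
  Less investment credit R$6,000 → R$117,360

Parallel minimum levy:
  Base (financial-statement income): R$1,232,000
  Exemption: 20% × (R$1,232,000 − R$858,000) = R$74,800 ≥ R$33,000, so the exemption is fully phased out
  Base: R$1,232,000 − R$0 = R$1,232,000
  R$1,232,000 × 27% = R$332,640

R$332,640 > R$117,360, so the parallel minimum levy is the binding amount.

R$332,640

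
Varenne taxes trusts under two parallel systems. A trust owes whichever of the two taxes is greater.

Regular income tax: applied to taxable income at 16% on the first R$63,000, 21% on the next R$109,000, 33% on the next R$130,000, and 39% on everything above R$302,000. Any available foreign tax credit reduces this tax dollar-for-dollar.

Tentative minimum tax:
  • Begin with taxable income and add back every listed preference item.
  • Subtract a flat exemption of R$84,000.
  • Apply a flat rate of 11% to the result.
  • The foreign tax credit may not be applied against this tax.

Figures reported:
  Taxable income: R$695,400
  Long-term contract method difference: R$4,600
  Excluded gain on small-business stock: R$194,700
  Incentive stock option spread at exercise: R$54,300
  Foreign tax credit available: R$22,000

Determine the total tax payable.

R$207,296

Tentative minimum tax:
  Adjusted income: R$695,400 + R$4,600 + R$194,700 + R$54,300 = R$949,000
  Less exemption R$84,000 → base R$865,000
  R$865,000 × 11% = R$95,150

Regular income tax:
  R$63,000 × 16% = R$10,080
  R$109,000 × 21% = R$22,890
  R$130,000 × 33% = R$42,900
  R$393,400 × 39% = R$153,426
  → R$229,296
  Less foreign tax credit R$22,000 → R$207,296

R$207,296 > R$95,150, so the regular income tax governs.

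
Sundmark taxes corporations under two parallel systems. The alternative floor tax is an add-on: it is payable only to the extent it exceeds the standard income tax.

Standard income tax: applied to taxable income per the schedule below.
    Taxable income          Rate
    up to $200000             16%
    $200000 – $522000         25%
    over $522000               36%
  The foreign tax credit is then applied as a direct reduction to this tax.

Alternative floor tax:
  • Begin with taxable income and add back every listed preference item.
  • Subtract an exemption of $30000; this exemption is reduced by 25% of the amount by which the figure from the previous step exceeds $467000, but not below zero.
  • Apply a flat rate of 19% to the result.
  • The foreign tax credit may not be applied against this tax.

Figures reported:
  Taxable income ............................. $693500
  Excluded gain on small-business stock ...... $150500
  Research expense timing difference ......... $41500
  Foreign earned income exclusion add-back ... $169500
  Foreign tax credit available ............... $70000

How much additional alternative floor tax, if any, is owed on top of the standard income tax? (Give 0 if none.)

$96210

Alternative floor tax:
  Adjusted income: $693500 + $150500 + $41500 + $169500 = $1055000
  Exemption: 25% × ($1055000 − $467000) = $147000 ≥ $30000, so the exemption is fully phased out
  Base: $1055000 − $0 = $1055000
  $1055000 × 19% = $200450

Standard income tax:
  $200000 × 16% = $32000
  $322000 × 25% = $80500
  $171500 × 36% = $61740
  → $174240
  Less foreign tax credit $70000 → $104240

Excess of alternative floor tax over standard income tax: $200450 − $104240 = $96210.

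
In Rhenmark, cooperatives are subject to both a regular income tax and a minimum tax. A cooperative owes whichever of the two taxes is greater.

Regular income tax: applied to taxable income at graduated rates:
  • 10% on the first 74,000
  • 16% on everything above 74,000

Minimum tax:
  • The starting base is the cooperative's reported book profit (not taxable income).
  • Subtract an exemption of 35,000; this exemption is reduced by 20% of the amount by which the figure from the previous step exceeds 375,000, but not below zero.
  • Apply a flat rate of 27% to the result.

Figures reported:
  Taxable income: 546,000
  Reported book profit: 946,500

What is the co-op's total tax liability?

255,555

Regular income tax:
  74,000 × 10% = 7,400
  472,000 × 16% = 75,520
  → 82,920

Minimum tax:
  Base (reported book profit): 946,500
  Exemption: 20% × (946,500 − 375,000) = 114,300 ≥ 35,000, so the exemption is fully phased out
  Base: 946,500 − 0 = 946,500
  946,500 × 27% = 255,555

255,555 > 82,920, so the minimum tax is the binding amount.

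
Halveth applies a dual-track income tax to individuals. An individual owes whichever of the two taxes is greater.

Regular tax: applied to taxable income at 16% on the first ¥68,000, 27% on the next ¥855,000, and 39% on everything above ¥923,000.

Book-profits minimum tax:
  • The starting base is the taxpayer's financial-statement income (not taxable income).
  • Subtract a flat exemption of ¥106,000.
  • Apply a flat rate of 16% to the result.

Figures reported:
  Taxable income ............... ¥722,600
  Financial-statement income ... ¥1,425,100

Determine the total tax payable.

Regular tax:
  ¥68,000 × 16% = ¥10,880
  ¥654,600 × 27% = ¥176,742
  → ¥187,622

Book-profits minimum tax:
  Base (financial-statement income): ¥1,425,100
  Less exemption ¥106,000 → base ¥1,319,100
  ¥1,319,100 × 16% = ¥211,056

¥211,056 > ¥187,622, so the book-profits minimum tax is the binding amount.

¥211,056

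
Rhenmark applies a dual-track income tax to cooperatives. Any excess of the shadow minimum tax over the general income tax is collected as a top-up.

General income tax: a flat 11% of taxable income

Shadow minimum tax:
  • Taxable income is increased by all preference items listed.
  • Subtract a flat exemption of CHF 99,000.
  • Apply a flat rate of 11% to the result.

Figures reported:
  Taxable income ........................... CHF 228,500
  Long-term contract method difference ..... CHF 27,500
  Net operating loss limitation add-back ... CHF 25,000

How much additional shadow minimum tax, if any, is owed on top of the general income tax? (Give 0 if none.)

CHF 0

General income tax:
  CHF 228,500 × 11% = CHF 25,135

Shadow minimum tax:
  Adjusted income: CHF 228,500 + CHF 27,500 + CHF 25,000 = CHF 281,000
  Less exemption CHF 99,000 → base CHF 182,000
  CHF 182,000 × 11% = CHF 20,020

CHF 20,020 ≤ CHF 25,135, so no add-on is due.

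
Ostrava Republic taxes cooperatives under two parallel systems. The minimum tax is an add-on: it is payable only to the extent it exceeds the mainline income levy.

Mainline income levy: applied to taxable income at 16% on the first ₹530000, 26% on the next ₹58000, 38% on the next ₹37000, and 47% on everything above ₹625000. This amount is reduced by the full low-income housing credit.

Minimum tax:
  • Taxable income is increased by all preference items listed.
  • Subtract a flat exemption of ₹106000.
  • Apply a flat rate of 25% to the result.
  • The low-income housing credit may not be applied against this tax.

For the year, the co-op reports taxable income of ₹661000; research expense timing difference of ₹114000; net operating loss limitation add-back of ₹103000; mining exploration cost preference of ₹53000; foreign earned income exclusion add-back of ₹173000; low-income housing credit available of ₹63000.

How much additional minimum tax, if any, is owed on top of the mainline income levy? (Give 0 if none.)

₹181640

Mainline income levy:
  ₹530000 × 16% = ₹84800
  ₹58000 × 26% = ₹15080
  ₹37000 × 38% = ₹14060
  ₹36000 × 47% = ₹16920
  → ₹130860
  Less low-income housing credit ₹63000 → ₹67860

Minimum tax:
  Adjusted income: ₹661000 + ₹114000 + ₹103000 + ₹53000 + ₹173000 = ₹1104000
  Less exemption ₹106000 → base ₹998000
  ₹998000 × 25% = ₹249500

Excess of minimum tax over mainline income levy: ₹249500 − ₹67860 = ₹181640.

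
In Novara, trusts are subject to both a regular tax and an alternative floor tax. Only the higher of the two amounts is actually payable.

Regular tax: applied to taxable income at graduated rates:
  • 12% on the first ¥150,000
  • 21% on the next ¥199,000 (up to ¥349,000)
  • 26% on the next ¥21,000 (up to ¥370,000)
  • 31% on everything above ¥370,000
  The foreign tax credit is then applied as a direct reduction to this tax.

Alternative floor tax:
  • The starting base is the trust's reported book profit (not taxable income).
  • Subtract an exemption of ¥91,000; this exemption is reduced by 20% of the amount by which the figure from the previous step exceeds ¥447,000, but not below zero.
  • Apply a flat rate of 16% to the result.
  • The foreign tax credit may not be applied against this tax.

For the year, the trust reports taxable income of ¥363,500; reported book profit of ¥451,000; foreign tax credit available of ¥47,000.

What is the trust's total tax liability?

¥57,728

Regular tax:
  ¥150,000 × 12% = ¥18,000
  ¥199,000 × 21% = ¥41,790
  ¥14,500 × 26% = ¥3,770
  → ¥63,560
  Less foreign tax credit ¥47,000 → ¥16,560

Alternative floor tax:
  Base (reported book profit): ¥451,000
  Exemption: ¥91,000 − 20% × (¥451,000 − ¥447,000) = ¥91,000 − ¥800 = ¥90,200
  Base: ¥451,000 − ¥90,200 = ¥360,800
  ¥360,800 × 16% = ¥57,728

¥57,728 > ¥16,560, so the alternative floor tax is the binding amount.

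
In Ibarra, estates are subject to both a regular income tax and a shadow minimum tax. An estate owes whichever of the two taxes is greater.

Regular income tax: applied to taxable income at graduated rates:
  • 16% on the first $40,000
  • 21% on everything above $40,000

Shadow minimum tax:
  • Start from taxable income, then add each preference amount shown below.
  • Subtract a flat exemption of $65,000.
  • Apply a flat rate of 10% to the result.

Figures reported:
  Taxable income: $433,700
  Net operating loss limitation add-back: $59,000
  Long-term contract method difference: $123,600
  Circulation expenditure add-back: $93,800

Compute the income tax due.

$89,077

Regular income tax:
  $40,000 × 16% = $6,400
  $393,700 × 21% = $82,677
  → $89,077

Shadow minimum tax:
  Adjusted income: $433,700 + $59,000 + $123,600 + $93,800 = $710,100
  Less exemption $65,000 → base $645,100
  $645,100 × 10% = $64,510

$89,077 > $64,510, so the regular income tax governs.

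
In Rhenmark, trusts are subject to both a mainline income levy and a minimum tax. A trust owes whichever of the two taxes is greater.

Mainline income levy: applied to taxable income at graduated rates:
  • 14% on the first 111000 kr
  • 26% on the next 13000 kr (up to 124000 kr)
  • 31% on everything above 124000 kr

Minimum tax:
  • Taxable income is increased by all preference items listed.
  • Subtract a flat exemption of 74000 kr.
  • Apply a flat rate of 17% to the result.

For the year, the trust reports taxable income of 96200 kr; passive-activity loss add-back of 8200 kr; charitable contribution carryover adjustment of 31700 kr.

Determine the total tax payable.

13468 kr

Minimum tax:
  Adjusted income: 96200 kr + 8200 kr + 31700 kr = 136100 kr
  Less exemption 74000 kr → base 62100 kr
  62100 kr × 17% = 10557 kr

Mainline income levy:
  96200 kr × 14% = 13468 kr

13468 kr > 10557 kr, so the mainline income levy governs.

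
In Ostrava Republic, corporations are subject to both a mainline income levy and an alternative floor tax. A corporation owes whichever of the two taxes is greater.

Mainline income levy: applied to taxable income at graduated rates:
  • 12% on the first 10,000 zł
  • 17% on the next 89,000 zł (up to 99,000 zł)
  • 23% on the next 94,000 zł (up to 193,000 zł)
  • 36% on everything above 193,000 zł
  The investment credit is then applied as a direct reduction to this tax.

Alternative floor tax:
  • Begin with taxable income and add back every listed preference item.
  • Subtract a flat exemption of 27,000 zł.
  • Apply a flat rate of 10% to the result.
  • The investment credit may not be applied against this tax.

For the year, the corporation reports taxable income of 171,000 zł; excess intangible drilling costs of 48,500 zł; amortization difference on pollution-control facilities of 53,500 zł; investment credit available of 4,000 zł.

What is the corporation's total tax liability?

Mainline income levy:
  10,000 zł × 12% = 1,200 zł
  89,000 zł × 17% = 15,130 zł
  72,000 zł × 23% = 16,560 zł
  → 32,890 zł
  Less investment credit 4,000 zł → 28,890 zł

Alternative floor tax:
  Adjusted income: 171,000 zł + 48,500 zł + 53,500 zł = 273,000 zł
  Less exemption 27,000 zł → base 246,000 zł
  246,000 zł × 10% = 24,600 zł

28,890 zł > 24,600 zł, so the mainline income levy governs.

28,890 zł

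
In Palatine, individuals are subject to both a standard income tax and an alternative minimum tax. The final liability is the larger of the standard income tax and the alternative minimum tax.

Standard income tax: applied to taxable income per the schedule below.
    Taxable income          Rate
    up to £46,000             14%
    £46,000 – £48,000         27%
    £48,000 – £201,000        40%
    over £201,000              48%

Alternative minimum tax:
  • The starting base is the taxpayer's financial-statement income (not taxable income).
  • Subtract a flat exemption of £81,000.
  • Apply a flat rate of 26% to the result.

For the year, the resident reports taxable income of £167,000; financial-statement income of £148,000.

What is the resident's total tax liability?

£54,580

Standard income tax:
  £46,000 × 14% = £6,440
  £2,000 × 27% = £540
  £119,000 × 40% = £47,600
  → £54,580

Alternative minimum tax:
  Base (financial-statement income): £148,000
  Less exemption £81,000 → base £67,000
  £67,000 × 26% = £17,420

£54,580 > £17,420, so the standard income tax governs.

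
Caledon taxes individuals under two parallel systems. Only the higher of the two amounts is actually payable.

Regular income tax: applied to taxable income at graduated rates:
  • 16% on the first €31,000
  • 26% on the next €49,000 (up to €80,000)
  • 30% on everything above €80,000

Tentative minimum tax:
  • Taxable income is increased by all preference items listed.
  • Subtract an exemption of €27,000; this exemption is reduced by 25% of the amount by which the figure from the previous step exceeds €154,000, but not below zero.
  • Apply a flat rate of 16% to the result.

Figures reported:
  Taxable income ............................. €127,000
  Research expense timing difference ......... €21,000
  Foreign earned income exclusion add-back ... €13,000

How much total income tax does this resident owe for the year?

Tentative minimum tax:
  Adjusted income: €127,000 + €21,000 + €13,000 = €161,000
  Exemption: €27,000 − 25% × (€161,000 − €154,000) = €27,000 − €1,750 = €25,250
  Base: €161,000 − €25,250 = €135,750
  €135,750 × 16% = €21,720

Regular income tax:
  €31,000 × 16% = €4,960
  €49,000 × 26% = €12,740
  €47,000 × 30% = €14,100
  → €31,800

€31,800 > €21,720, so the regular income tax governs.

€31,800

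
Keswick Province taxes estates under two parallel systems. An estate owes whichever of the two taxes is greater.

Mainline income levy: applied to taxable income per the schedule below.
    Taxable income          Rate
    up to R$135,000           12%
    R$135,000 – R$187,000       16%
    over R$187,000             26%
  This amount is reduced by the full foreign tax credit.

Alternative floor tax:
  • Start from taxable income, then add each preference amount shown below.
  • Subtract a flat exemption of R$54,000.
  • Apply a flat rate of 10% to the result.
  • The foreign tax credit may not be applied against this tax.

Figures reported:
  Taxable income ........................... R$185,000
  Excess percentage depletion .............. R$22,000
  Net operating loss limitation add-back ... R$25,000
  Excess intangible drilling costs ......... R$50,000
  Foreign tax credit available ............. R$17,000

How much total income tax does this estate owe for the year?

Alternative floor tax:
  Adjusted income: R$185,000 + R$22,000 + R$25,000 + R$50,000 = R$282,000
  Less exemption R$54,000 → base R$228,000
  R$228,000 × 10% = R$22,800

Mainline income levy:
  R$135,000 × 12% = R$16,200
  R$50,000 × 16% = R$8,000
  → R$24,200
  Less foreign tax credit R$17,000 → R$7,200

R$22,800 > R$7,200, so the alternative floor tax is the binding amount.

R$22,800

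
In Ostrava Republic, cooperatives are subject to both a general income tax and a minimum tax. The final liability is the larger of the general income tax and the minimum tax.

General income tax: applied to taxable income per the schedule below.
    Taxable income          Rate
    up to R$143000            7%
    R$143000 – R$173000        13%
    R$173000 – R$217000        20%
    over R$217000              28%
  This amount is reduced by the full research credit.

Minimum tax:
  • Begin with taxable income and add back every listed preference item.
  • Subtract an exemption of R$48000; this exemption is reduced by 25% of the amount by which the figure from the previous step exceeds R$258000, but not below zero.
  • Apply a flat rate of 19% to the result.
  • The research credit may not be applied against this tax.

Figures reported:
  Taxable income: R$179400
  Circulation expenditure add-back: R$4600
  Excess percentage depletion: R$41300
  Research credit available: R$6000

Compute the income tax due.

Minimum tax:
  Adjusted income: R$179400 + R$4600 + R$41300 = R$225300
  Exemption: R$225300 ≤ R$258000, so full R$48000 applies
  Base: R$225300 − R$48000 = R$177300
  R$177300 × 19% = R$33687

General income tax:
  R$143000 × 7% = R$10010
  R$30000 × 13% = R$3900
  R$6400 × 20% = R$1280
  → R$15190
  Less research credit R$6000 → R$9190

R$33687 > R$9190, so the minimum tax is the binding amount.

R$33687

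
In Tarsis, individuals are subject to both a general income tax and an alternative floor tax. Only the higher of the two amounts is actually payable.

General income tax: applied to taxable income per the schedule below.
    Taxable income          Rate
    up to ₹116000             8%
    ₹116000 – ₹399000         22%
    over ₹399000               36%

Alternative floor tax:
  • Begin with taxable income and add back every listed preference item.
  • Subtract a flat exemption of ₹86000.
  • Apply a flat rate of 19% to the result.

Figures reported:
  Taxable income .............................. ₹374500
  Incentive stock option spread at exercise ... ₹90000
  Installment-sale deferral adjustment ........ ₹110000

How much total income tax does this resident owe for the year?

Alternative floor tax:
  Adjusted income: ₹374500 + ₹90000 + ₹110000 = ₹574500
  Less exemption ₹86000 → base ₹488500
  ₹488500 × 19% = ₹92815

General income tax:
  ₹116000 × 8% = ₹9280
  ₹258500 × 22% = ₹56870
  → ₹66150

₹92815 > ₹66150, so the alternative floor tax is the binding amount.

₹92815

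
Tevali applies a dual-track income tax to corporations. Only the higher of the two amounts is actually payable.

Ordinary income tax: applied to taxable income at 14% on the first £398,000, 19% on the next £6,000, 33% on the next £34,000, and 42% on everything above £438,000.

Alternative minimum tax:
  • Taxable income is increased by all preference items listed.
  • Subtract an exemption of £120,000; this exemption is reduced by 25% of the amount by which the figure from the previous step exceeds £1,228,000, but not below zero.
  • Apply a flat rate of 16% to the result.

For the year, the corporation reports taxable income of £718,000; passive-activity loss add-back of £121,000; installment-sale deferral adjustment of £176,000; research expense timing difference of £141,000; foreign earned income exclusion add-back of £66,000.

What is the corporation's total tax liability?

Alternative minimum tax:
  Adjusted income: £718,000 + £121,000 + £176,000 + £141,000 + £66,000 = £1,222,000
  Exemption: £1,222,000 ≤ £1,228,000, so full £120,000 applies
  Base: £1,222,000 − £120,000 = £1,102,000
  £1,102,000 × 16% = £176,320

Ordinary income tax:
  £398,000 × 14% = £55,720
  £6,000 × 19% = £1,140
  £34,000 × 33% = £11,220
  £280,000 × 42% = £117,600
  → £185,680

£185,680 > £176,320, so the ordinary income tax governs.

£185,680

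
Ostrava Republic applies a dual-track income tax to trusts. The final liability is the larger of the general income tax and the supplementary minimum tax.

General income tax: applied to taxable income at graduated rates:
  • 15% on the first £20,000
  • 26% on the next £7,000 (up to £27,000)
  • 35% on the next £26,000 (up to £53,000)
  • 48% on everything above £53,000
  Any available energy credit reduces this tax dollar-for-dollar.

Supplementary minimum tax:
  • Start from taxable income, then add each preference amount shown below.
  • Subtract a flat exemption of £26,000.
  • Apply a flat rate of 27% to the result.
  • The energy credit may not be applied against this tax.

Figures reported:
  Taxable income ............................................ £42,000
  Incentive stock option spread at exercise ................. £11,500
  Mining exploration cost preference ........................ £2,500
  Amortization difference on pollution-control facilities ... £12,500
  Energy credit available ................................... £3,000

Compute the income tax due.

£11,475

Supplementary minimum tax:
  Adjusted income: £42,000 + £11,500 + £2,500 + £12,500 = £68,500
  Less exemption £26,000 → base £42,500
  £42,500 × 27% = £11,475

General income tax:
  £20,000 × 15% = £3,000
  £7,000 × 26% = £1,820
  £15,000 × 35% = £5,250
  → £10,070
  Less energy credit £3,000 → £7,070

£11,475 > £7,070, so the supplementary minimum tax is the binding amount.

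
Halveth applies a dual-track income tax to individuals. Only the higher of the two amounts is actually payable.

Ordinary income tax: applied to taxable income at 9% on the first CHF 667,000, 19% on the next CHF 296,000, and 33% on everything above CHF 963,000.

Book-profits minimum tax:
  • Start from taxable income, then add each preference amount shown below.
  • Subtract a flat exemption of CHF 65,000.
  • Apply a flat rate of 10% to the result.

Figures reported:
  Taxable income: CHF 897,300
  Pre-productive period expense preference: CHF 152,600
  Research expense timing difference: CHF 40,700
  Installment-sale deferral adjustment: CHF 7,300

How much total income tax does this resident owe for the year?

CHF 103,787

Book-profits minimum tax:
  Adjusted income: CHF 897,300 + CHF 152,600 + CHF 40,700 + CHF 7,300 = CHF 1,097,900
  Less exemption CHF 65,000 → base CHF 1,032,900
  CHF 1,032,900 × 10% = CHF 103,290

Ordinary income tax:
  CHF 667,000 × 9% = CHF 60,030
  CHF 230,300 × 19% = CHF 43,757
  → CHF 103,787

CHF 103,787 > CHF 103,290, so the ordinary income tax governs.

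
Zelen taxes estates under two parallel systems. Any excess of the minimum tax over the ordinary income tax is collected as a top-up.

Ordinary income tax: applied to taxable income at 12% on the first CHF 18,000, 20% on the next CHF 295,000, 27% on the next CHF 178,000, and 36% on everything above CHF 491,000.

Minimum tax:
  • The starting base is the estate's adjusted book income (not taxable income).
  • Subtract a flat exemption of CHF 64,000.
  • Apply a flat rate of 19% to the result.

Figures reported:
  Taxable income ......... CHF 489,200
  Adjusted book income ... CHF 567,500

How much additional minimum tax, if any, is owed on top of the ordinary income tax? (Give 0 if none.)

Minimum tax:
  Base (adjusted book income): CHF 567,500
  Less exemption CHF 64,000 → base CHF 503,500
  CHF 503,500 × 19% = CHF 95,665

Ordinary income tax:
  CHF 18,000 × 12% = CHF 2,160
  CHF 295,000 × 20% = CHF 59,000
  CHF 176,200 × 27% = CHF 47,574
  → CHF 108,734

CHF 95,665 ≤ CHF 108,734, so no add-on is due.

CHF 0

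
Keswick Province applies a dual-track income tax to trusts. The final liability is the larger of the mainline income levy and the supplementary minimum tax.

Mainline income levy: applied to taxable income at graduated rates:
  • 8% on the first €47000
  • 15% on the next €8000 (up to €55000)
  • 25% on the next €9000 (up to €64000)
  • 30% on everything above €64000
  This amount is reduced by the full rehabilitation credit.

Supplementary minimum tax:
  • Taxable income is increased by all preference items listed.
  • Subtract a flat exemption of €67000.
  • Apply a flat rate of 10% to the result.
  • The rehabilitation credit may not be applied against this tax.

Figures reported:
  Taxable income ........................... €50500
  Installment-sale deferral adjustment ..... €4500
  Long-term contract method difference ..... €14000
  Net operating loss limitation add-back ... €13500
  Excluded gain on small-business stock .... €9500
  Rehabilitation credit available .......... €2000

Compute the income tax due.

€2500

Mainline income levy:
  €47000 × 8% = €3760
  €3500 × 15% = €525
  → €4285
  Less rehabilitation credit €2000 → €2285

Supplementary minimum tax:
  Adjusted income: €50500 + €4500 + €14000 + €13500 + €9500 = €92000
  Less exemption €67000 → base €25000
  €25000 × 10% = €2500

€2500 > €2285, so the supplementary minimum tax is the binding amount.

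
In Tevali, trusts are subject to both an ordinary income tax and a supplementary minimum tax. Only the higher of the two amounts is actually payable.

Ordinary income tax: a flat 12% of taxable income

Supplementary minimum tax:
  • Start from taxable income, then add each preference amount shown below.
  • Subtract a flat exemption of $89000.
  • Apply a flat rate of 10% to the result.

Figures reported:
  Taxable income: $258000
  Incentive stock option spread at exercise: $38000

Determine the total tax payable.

$30960

Ordinary income tax:
  $258000 × 12% = $30960

Supplementary minimum tax:
  Adjusted income: $258000 + $38000 = $296000
  Less exemption $89000 → base $207000
  $207000 × 10% = $20700

$30960 > $20700, so the ordinary income tax governs.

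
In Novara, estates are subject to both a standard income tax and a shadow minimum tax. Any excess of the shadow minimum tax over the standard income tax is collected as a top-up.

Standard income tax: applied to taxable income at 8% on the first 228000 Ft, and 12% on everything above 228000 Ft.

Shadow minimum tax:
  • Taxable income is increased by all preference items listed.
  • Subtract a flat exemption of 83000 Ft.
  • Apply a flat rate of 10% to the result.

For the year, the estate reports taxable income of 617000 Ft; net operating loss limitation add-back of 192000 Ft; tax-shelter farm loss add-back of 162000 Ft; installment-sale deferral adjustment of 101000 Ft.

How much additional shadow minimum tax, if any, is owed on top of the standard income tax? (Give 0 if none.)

33980 Ft

Standard income tax:
  228000 Ft × 8% = 18240 Ft
  389000 Ft × 12% = 46680 Ft
  → 64920 Ft

Shadow minimum tax:
  Adjusted income: 617000 Ft + 192000 Ft + 162000 Ft + 101000 Ft = 1072000 Ft
  Less exemption 83000 Ft → base 989000 Ft
  989000 Ft × 10% = 98900 Ft

Excess of shadow minimum tax over standard income tax: 98900 Ft − 64920 Ft = 33980 Ft.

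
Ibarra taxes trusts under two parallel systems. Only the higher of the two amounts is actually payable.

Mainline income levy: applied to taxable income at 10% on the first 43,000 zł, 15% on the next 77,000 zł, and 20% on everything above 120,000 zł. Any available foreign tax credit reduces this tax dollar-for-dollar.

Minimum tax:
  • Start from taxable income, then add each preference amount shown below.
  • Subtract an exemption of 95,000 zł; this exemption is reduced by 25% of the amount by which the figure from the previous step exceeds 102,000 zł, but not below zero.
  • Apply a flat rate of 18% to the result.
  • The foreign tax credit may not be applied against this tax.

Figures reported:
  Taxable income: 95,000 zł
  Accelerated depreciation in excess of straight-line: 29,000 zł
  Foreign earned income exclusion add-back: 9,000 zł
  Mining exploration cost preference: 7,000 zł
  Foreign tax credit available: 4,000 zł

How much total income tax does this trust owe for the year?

Mainline income levy:
  43,000 zł × 10% = 4,300 zł
  52,000 zł × 15% = 7,800 zł
  → 12,100 zł
  Less foreign tax credit 4,000 zł → 8,100 zł

Minimum tax:
  Adjusted income: 95,000 zł + 29,000 zł + 9,000 zł + 7,000 zł = 140,000 zł
  Exemption: 95,000 zł − 25% × (140,000 zł − 102,000 zł) = 95,000 zł − 9,500 zł = 85,500 zł
  Base: 140,000 zł − 85,500 zł = 54,500 zł
  54,500 zł × 18% = 9,810 zł

9,810 zł > 8,100 zł, so the minimum tax is the binding amount.

9,810 zł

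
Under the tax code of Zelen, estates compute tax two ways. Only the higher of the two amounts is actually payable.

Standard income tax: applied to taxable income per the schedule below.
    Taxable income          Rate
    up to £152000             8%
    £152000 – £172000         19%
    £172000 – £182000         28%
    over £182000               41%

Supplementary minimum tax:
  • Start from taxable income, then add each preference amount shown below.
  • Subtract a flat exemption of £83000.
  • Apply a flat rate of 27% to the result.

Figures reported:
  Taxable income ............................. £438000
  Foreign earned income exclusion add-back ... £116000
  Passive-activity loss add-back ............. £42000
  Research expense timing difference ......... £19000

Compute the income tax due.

Supplementary minimum tax:
  Adjusted income: £438000 + £116000 + £42000 + £19000 = £615000
  Less exemption £83000 → base £532000
  £532000 × 27% = £143640

Standard income tax:
  £152000 × 8% = £12160
  £20000 × 19% = £3800
  £10000 × 28% = £2800
  £256000 × 41% = £104960
  → £123720

£143640 > £123720, so the supplementary minimum tax is the binding amount.

£143640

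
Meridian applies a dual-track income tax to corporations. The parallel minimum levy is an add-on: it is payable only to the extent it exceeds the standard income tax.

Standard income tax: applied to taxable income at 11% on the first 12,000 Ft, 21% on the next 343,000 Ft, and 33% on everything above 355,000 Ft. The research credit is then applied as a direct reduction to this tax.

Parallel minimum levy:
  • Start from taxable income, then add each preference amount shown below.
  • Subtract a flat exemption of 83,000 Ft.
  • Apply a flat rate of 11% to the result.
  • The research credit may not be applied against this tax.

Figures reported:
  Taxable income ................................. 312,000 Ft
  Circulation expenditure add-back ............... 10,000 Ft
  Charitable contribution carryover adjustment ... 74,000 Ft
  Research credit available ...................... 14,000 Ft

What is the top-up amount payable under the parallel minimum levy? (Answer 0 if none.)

0 Ft

Parallel minimum levy:
  Adjusted income: 312,000 Ft + 10,000 Ft + 74,000 Ft = 396,000 Ft
  Less exemption 83,000 Ft → base 313,000 Ft
  313,000 Ft × 11% = 34,430 Ft

Standard income tax:
  12,000 Ft × 11% = 1,320 Ft
  300,000 Ft × 21% = 63,000 Ft
  → 64,320 Ft
  Less research credit 14,000 Ft → 50,320 Ft

34,430 Ft ≤ 50,320 Ft, so no add-on is due.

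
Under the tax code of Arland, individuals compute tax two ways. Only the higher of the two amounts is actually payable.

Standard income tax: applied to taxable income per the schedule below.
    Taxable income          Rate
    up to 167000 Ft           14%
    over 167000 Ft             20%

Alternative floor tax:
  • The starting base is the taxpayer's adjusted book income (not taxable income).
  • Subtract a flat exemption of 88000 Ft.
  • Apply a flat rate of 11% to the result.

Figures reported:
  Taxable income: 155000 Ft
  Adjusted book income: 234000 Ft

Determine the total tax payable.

21700 Ft

Alternative floor tax:
  Base (adjusted book income): 234000 Ft
  Less exemption 88000 Ft → base 146000 Ft
  146000 Ft × 11% = 16060 Ft

Standard income tax:
  155000 Ft × 14% = 21700 Ft

21700 Ft > 16060 Ft, so the standard income tax governs.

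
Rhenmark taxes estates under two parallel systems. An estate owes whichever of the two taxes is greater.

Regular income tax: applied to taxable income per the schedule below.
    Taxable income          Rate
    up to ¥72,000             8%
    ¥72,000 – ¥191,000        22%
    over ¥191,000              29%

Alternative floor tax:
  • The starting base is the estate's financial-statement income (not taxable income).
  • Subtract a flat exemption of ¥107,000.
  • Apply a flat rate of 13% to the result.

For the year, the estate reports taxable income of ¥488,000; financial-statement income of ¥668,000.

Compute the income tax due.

¥118,070

Alternative floor tax:
  Base (financial-statement income): ¥668,000
  Less exemption ¥107,000 → base ¥561,000
  ¥561,000 × 13% = ¥72,930

Regular income tax:
  ¥72,000 × 8% = ¥5,760
  ¥119,000 × 22% = ¥26,180
  ¥297,000 × 29% = ¥86,130
  → ¥118,070

¥118,070 > ¥72,930, so the regular income tax governs.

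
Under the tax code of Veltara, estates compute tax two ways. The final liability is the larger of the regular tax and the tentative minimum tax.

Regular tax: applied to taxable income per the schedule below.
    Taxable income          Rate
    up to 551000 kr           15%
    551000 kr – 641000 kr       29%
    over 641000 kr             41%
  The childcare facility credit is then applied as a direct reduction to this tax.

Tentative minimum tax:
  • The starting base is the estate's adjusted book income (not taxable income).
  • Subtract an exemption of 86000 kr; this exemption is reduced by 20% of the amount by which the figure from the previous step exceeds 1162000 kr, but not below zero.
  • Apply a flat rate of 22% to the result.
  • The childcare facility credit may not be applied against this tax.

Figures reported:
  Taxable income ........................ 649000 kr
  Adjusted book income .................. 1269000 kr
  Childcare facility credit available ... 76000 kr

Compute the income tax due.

Regular tax:
  551000 kr × 15% = 82650 kr
  90000 kr × 29% = 26100 kr
  8000 kr × 41% = 3280 kr
  → 112030 kr
  Less childcare facility credit 76000 kr → 36030 kr

Tentative minimum tax:
  Base (adjusted book income): 1269000 kr
  Exemption: 86000 kr − 20% × (1269000 kr − 1162000 kr) = 86000 kr − 21400 kr = 64600 kr
  Base: 1269000 kr − 64600 kr = 1204400 kr
  1204400 kr × 22% = 264968 kr

264968 kr > 36030 kr, so the tentative minimum tax is the binding amount.

264968 kr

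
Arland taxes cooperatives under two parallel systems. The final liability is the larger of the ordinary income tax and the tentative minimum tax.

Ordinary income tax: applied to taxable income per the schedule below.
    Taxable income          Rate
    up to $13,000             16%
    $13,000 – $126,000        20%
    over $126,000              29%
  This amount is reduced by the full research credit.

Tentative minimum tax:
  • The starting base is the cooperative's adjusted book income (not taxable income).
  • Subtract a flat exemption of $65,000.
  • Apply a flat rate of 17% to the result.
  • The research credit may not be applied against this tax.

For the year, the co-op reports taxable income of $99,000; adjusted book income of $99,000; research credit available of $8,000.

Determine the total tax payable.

$11,280

Tentative minimum tax:
  Base (adjusted book income): $99,000
  Less exemption $65,000 → base $34,000
  $34,000 × 17% = $5,780

Ordinary income tax:
  $13,000 × 16% = $2,080
  $86,000 × 20% = $17,200
  → $19,280
  Less research credit $8,000 → $11,280

$11,280 > $5,780, so the ordinary income tax governs.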